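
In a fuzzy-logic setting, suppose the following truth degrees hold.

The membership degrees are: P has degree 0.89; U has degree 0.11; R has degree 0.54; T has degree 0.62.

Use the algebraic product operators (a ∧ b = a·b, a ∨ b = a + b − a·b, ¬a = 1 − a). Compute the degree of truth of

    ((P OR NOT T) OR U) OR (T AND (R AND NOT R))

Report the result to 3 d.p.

0.949

NOT T = 1 − 0.6200 = 0.3800
P OR NOT T = a + b − a·b on (0.8900, 0.3800) = 0.9318
(P OR NOT T) OR U = a + b − a·b on (0.9318, 0.1100) = 0.9393
NOT R = 1 − 0.5400 = 0.4600
R AND NOT R = a·b on (0.5400, 0.4600) = 0.2484
T AND (R AND NOT R) = a·b on (0.6200, 0.2484) = 0.1540
((P OR NOT T) OR U) OR (T AND (R AND NOT R)) = a + b − a·b on (0.9393, 0.1540) = 0.9486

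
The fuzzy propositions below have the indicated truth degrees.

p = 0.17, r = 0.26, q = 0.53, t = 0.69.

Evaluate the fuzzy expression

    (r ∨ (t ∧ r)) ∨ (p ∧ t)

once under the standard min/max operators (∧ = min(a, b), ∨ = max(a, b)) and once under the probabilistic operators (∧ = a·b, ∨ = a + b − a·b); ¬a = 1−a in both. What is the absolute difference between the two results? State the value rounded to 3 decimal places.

Under standard min/max:
  t ∧ r = min(a, b) on (0.69, 0.26) = 0.26
  r ∨ (t ∧ r) = max(a, b) on (0.26, 0.26) = 0.26
  p ∧ t = min(a, b) on (0.17, 0.69) = 0.17
  (r ∨ (t ∧ r)) ∨ (p ∧ t) = max(a, b) on (0.26, 0.17) = 0.26
  → value = 0.2600
Under probabilistic:
  t ∧ r = a·b on (0.6900, 0.2600) = 0.1794
  r ∨ (t ∧ r) = a + b − a·b on (0.2600, 0.1794) = 0.3928
  p ∧ t = a·b on (0.1700, 0.6900) = 0.1173
  (r ∨ (t ∧ r)) ∨ (p ∧ t) = a + b − a·b on (0.3928, 0.1173) = 0.4640
  → value = 0.4640
|0.2600 − 0.4640| = 0.204

0.204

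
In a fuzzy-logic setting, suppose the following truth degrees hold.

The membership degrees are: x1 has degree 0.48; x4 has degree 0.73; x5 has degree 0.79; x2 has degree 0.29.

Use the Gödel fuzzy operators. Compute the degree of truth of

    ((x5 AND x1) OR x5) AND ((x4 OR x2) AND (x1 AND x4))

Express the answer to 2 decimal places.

x5 AND x1 = min(a, b) on (0.79, 0.48) = 0.48
(x5 AND x1) OR x5 = max(a, b) on (0.48, 0.79) = 0.79
x4 OR x2 = max(a, b) on (0.73, 0.29) = 0.73
x1 AND x4 = min(a, b) on (0.48, 0.73) = 0.48
(x4 OR x2) AND (x1 AND x4) = min(a, b) on (0.73, 0.48) = 0.48
((x5 AND x1) OR x5) AND ((x4 OR x2) AND (x1 AND x4)) = min(a, b) on (0.79, 0.48) = 0.48

0.48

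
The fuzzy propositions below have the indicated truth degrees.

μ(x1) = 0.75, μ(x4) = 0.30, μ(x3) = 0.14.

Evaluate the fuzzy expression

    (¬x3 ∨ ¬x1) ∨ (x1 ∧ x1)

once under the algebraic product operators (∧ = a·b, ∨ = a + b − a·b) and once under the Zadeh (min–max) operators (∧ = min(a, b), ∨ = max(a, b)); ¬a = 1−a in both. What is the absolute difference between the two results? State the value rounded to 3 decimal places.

Under algebraic product:
  ¬x3 = 1 − 0.1400 = 0.8600
  ¬x1 = 1 − 0.7500 = 0.2500
  ¬x3 ∨ ¬x1 = a + b − a·b on (0.8600, 0.2500) = 0.8950
  x1 ∧ x1 = a·b on (0.7500, 0.7500) = 0.5625
  (¬x3 ∨ ¬x1) ∨ (x1 ∧ x1) = a + b − a·b on (0.8950, 0.5625) = 0.9541
  → value = 0.9541
Under Zadeh (min–max):
  ¬x3 = 1 − 0.14 = 0.86
  ¬x1 = 1 − 0.75 = 0.25
  ¬x3 ∨ ¬x1 = max(a, b) on (0.86, 0.25) = 0.86
  x1 ∧ x1 = min(a, b) on (0.75, 0.75) = 0.75
  (¬x3 ∨ ¬x1) ∨ (x1 ∧ x1) = max(a, b) on (0.86, 0.75) = 0.86
  → value = 0.8600
|0.9541 − 0.8600| = 0.094

0.094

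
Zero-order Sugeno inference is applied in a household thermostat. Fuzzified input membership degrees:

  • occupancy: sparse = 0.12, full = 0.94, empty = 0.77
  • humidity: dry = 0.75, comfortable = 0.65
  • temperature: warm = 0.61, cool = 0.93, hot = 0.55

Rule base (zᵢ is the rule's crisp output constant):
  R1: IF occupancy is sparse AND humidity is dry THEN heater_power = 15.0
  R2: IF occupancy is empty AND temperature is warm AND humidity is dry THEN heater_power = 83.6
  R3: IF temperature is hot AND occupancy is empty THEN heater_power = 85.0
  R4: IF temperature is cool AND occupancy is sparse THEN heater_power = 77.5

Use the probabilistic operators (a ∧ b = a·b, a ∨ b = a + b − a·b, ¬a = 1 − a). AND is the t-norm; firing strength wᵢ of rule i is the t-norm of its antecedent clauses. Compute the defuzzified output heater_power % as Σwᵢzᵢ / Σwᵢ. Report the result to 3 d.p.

77.193

R1 (z=15.0): sparse=0.12, dry=0.75; AND[a·b] → w = 0.0900
R2 (z=83.6): empty=0.77, warm=0.61, dry=0.75; AND[a·b] → w = 0.3523
R3 (z=85.0): hot=0.55, empty=0.77; AND[a·b] → w = 0.4235
R4 (z=77.5): cool=0.93, sparse=0.12; AND[a·b] → w = 0.1116
Weighted average = (0.0900·15.0 + 0.3523·83.6 + 0.4235·85.0 + 0.1116·77.5) / (0.0900 + 0.3523 + 0.4235 + 0.1116)
  = 75.4467 / 0.9774 = 77.193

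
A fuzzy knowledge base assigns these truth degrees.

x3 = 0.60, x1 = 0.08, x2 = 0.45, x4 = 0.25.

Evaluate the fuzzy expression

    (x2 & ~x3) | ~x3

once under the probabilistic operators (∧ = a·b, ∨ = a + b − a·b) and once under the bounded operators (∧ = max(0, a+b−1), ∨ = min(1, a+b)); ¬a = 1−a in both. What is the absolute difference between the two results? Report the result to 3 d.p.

Under probabilistic:
  ~x3 = 1 − 0.6000 = 0.4000
  x2 & ~x3 = a·b on (0.4500, 0.4000) = 0.1800
  ~x3 = 1 − 0.6000 = 0.4000
  (x2 & ~x3) | ~x3 = a + b − a·b on (0.1800, 0.4000) = 0.5080
  → value = 0.5080
Under bounded:
  ~x3 = 1 − 0.60 = 0.40
  x2 & ~x3 = max(0, a+b−1) on (0.45, 0.40) = 0.00
  ~x3 = 1 − 0.60 = 0.40
  (x2 & ~x3) | ~x3 = min(1, a+b) on (0.00, 0.40) = 0.40
  → value = 0.4000
|0.5080 − 0.4000| = 0.108

0.108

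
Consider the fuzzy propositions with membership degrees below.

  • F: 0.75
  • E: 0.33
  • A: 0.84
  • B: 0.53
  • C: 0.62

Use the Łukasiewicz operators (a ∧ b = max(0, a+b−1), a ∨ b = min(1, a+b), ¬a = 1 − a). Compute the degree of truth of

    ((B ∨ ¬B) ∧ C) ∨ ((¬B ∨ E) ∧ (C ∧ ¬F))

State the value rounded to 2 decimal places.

¬B = 1 − 0.53 = 0.47
B ∨ ¬B = min(1, a+b) on (0.53, 0.47) = 1.00
(B ∨ ¬B) ∧ C = max(0, a+b−1) on (1.00, 0.62) = 0.62
¬B = 1 − 0.53 = 0.47
¬B ∨ E = min(1, a+b) on (0.47, 0.33) = 0.80
¬F = 1 − 0.75 = 0.25
C ∧ ¬F = max(0, a+b−1) on (0.62, 0.25) = 0.00
(¬B ∨ E) ∧ (C ∧ ¬F) = max(0, a+b−1) on (0.80, 0.00) = 0.00
((B ∨ ¬B) ∧ C) ∨ ((¬B ∨ E) ∧ (C ∧ ¬F)) = min(1, a+b) on (0.62, 0.00) = 0.62

0.62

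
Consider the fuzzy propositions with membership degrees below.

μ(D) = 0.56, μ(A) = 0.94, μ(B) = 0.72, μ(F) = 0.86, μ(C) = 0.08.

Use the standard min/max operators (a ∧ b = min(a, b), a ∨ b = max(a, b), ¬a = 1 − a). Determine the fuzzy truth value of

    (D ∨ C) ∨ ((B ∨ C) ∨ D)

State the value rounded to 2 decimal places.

D ∨ C = max(a, b) on (0.56, 0.08) = 0.56
B ∨ C = max(a, b) on (0.72, 0.08) = 0.72
(B ∨ C) ∨ D = max(a, b) on (0.72, 0.56) = 0.72
(D ∨ C) ∨ ((B ∨ C) ∨ D) = max(a, b) on (0.56, 0.72) = 0.72

0.72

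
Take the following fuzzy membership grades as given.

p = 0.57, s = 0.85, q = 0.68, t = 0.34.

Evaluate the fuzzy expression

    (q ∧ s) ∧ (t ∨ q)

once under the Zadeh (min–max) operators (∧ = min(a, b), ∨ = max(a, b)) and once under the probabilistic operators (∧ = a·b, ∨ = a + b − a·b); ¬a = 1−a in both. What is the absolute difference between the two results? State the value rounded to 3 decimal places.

Under Zadeh (min–max):
  q ∧ s = min(a, b) on (0.68, 0.85) = 0.68
  t ∨ q = max(a, b) on (0.34, 0.68) = 0.68
  (q ∧ s) ∧ (t ∨ q) = min(a, b) on (0.68, 0.68) = 0.68
  → value = 0.6800
Under probabilistic:
  q ∧ s = a·b on (0.6800, 0.8500) = 0.5780
  t ∨ q = a + b − a·b on (0.3400, 0.6800) = 0.7888
  (q ∧ s) ∧ (t ∨ q) = a·b on (0.5780, 0.7888) = 0.4559
  → value = 0.4559
|0.6800 − 0.4559| = 0.224

0.224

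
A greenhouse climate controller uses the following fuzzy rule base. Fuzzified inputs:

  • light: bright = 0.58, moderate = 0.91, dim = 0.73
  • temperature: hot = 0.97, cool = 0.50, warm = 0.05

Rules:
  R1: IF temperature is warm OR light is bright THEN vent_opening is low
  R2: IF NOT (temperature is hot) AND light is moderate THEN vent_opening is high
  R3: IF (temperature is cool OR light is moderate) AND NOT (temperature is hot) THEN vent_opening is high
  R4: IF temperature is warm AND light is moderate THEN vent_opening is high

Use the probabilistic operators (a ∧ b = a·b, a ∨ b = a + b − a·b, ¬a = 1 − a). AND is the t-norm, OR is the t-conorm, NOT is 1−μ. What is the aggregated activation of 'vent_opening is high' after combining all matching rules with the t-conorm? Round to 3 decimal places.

R1: warm=0.05, bright=0.58; OR[a + b − a·b] → w = 0.6010
R2: ¬hot=1−0.97=0.03, moderate=0.91; AND[a·b] → w = 0.0273
R3: (cool=0.50 OR moderate=0.91) = 0.9550; AND[a·b] with ¬hot=1−0.97=0.03 → w = 0.0287
R4: warm=0.05, moderate=0.91; AND[a·b] → w = 0.0455
Rules with consequent 'high': {R2, R3, R4} → strengths 0.0273, 0.0287, 0.0455
Aggregate via t-conorm [a + b − a·b]: 0.0982

0.098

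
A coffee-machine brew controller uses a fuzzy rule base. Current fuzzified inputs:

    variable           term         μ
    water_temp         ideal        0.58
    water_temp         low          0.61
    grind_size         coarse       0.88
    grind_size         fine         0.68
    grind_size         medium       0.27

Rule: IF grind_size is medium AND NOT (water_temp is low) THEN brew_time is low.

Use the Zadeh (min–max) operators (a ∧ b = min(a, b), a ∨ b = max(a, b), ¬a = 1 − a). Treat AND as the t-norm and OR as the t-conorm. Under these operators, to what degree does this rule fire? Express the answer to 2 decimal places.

0.27

firing strength: medium=0.27, ¬low=1−0.61=0.39; AND[min(a, b)] → w = 0.27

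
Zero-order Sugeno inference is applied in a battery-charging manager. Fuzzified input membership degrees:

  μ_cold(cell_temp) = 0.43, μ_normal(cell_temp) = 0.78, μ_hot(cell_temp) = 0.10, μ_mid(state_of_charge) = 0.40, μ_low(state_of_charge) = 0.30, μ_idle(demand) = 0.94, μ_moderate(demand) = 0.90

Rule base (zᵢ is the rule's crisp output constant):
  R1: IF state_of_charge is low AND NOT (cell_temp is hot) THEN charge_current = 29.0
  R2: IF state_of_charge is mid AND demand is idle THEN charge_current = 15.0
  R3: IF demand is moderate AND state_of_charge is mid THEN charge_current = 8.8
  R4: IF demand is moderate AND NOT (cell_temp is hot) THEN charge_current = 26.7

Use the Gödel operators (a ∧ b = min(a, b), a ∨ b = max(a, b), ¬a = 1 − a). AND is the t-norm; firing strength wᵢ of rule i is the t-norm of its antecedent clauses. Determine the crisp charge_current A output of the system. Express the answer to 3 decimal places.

21.125

R1 (z=29.0): low=0.30, ¬hot=1−0.10=0.90; AND[min(a, b)] → w = 0.30
R2 (z=15.0): mid=0.40, idle=0.94; AND[min(a, b)] → w = 0.40
R3 (z=8.8): moderate=0.90, mid=0.40; AND[min(a, b)] → w = 0.40
R4 (z=26.7): moderate=0.90, ¬hot=1−0.10=0.90; AND[min(a, b)] → w = 0.90
Weighted average = (0.30·29.0 + 0.40·15.0 + 0.40·8.8 + 0.90·26.7) / (0.30 + 0.40 + 0.40 + 0.90)
  = 42.2500 / 2.0000 = 21.125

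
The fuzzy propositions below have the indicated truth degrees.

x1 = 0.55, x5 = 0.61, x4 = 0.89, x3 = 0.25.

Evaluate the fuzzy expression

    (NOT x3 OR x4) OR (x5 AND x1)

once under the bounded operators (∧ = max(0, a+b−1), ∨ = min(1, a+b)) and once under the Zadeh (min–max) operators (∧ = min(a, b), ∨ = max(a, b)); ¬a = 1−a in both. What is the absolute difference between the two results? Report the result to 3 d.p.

0.110

Under bounded:
  NOT x3 = 1 − 0.25 = 0.75
  NOT x3 OR x4 = min(1, a+b) on (0.75, 0.89) = 1.00
  x5 AND x1 = max(0, a+b−1) on (0.61, 0.55) = 0.16
  (NOT x3 OR x4) OR (x5 AND x1) = min(1, a+b) on (1.00, 0.16) = 1.00
  → value = 1.0000
Under Zadeh (min–max):
  NOT x3 = 1 − 0.25 = 0.75
  NOT x3 OR x4 = max(a, b) on (0.75, 0.89) = 0.89
  x5 AND x1 = min(a, b) on (0.61, 0.55) = 0.55
  (NOT x3 OR x4) OR (x5 AND x1) = max(a, b) on (0.89, 0.55) = 0.89
  → value = 0.8900
|1.0000 − 0.8900| = 0.110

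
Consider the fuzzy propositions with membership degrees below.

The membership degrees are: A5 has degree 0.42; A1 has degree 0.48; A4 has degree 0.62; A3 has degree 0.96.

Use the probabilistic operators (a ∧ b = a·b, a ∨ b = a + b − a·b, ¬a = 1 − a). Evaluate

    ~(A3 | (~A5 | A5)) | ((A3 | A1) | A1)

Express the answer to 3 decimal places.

0.989

~A5 = 1 − 0.4200 = 0.5800
~A5 | A5 = a + b − a·b on (0.5800, 0.4200) = 0.7564
A3 | (~A5 | A5) = a + b − a·b on (0.9600, 0.7564) = 0.9903
~(A3 | (~A5 | A5)) = 1 − 0.9903 = 0.0097
A3 | A1 = a + b − a·b on (0.9600, 0.4800) = 0.9792
(A3 | A1) | A1 = a + b − a·b on (0.9792, 0.4800) = 0.9892
~(A3 | (~A5 | A5)) | ((A3 | A1) | A1) = a + b − a·b on (0.0097, 0.9892) = 0.9893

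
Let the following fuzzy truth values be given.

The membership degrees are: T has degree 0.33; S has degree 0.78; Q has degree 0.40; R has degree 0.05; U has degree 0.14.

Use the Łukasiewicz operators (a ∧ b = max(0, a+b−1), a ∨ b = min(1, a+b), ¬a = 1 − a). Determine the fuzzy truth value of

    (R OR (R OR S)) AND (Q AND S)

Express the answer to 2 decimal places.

0.06

R OR S = min(1, a+b) on (0.05, 0.78) = 0.83
R OR (R OR S) = min(1, a+b) on (0.05, 0.83) = 0.88
Q AND S = max(0, a+b−1) on (0.40, 0.78) = 0.18
(R OR (R OR S)) AND (Q AND S) = max(0, a+b−1) on (0.88, 0.18) = 0.06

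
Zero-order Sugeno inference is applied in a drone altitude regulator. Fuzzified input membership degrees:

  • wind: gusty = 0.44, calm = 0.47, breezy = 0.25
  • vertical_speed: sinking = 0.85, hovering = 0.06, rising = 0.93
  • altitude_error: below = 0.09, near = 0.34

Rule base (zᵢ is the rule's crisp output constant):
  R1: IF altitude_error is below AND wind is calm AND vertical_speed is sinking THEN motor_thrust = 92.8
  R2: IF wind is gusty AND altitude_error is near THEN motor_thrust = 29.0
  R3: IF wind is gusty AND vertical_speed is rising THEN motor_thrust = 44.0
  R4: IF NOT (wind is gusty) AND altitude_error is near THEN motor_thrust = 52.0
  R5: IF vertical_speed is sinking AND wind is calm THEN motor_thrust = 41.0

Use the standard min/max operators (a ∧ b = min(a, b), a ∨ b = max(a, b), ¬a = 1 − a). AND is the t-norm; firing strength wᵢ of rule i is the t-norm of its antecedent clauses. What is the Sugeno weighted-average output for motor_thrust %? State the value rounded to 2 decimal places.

R1 (z=92.8): below=0.09, calm=0.47, sinking=0.85; AND[min(a, b)] → w = 0.09
R2 (z=29.0): gusty=0.44, near=0.34; AND[min(a, b)] → w = 0.34
R3 (z=44.0): gusty=0.44, rising=0.93; AND[min(a, b)] → w = 0.44
R4 (z=52.0): ¬gusty=1−0.44=0.56, near=0.34; AND[min(a, b)] → w = 0.34
R5 (z=41.0): sinking=0.85, calm=0.47; AND[min(a, b)] → w = 0.47
Weighted average = (0.09·92.8 + 0.34·29.0 + 0.44·44.0 + 0.34·52.0 + 0.47·41.0) / (0.09 + 0.34 + 0.44 + 0.34 + 0.47)
  = 74.5220 / 1.6800 = 44.36

44.36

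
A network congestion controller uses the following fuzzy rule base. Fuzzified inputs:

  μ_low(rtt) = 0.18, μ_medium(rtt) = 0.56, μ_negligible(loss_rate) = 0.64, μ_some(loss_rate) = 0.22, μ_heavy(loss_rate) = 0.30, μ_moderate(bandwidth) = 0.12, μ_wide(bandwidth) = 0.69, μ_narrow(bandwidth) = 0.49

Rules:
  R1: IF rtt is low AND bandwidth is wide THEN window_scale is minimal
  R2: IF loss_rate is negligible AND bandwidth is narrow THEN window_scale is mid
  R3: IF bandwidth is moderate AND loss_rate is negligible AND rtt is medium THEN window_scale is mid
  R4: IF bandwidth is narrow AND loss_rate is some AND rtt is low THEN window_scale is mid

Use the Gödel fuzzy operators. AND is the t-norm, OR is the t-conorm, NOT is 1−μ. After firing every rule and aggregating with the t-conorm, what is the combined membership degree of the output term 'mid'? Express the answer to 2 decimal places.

0.49

R1: low=0.18, wide=0.69; AND[min(a, b)] → w = 0.18
R2: negligible=0.64, narrow=0.49; AND[min(a, b)] → w = 0.49
R3: moderate=0.12, negligible=0.64, medium=0.56; AND[min(a, b)] → w = 0.12
R4: narrow=0.49, some=0.22, low=0.18; AND[min(a, b)] → w = 0.18
Rules with consequent 'mid': {R2, R3, R4} → strengths 0.49, 0.12, 0.18
Aggregate via t-conorm [max(a, b)]: 0.49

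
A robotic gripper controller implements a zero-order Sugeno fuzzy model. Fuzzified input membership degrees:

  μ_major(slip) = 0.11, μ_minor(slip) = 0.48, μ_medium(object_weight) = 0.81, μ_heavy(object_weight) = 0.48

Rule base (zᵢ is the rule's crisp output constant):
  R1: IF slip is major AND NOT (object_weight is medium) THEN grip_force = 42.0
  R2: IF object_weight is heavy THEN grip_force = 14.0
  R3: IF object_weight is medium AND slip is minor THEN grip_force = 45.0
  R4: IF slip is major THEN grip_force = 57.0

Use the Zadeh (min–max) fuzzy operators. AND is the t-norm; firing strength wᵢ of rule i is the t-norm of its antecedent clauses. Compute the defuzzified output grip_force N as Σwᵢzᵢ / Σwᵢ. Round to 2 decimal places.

R1 (z=42.0): major=0.11, ¬medium=1−0.81=0.19; AND[min(a, b)] → w = 0.11
R2 (z=14.0): heavy=0.48 → w = 0.48
R3 (z=45.0): medium=0.81, minor=0.48; AND[min(a, b)] → w = 0.48
R4 (z=57.0): major=0.11 → w = 0.11
Weighted average = (0.11·42.0 + 0.48·14.0 + 0.48·45.0 + 0.11·57.0) / (0.11 + 0.48 + 0.48 + 0.11)
  = 39.2100 / 1.1800 = 33.23

33.23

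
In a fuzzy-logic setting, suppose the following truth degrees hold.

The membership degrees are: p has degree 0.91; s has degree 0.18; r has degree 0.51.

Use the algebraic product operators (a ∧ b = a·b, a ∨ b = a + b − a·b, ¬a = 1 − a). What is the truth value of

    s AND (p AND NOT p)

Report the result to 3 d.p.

0.015

NOT p = 1 − 0.9100 = 0.0900
p AND NOT p = a·b on (0.9100, 0.0900) = 0.0819
s AND (p AND NOT p) = a·b on (0.1800, 0.0819) = 0.0147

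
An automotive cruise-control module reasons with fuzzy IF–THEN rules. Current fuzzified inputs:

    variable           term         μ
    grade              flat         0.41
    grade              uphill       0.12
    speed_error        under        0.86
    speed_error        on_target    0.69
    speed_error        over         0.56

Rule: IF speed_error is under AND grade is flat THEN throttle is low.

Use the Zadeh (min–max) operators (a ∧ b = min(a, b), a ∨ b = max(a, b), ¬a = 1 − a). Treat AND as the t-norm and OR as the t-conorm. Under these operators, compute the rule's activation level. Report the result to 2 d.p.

0.41

firing strength: under=0.86, flat=0.41; AND[min(a, b)] → w = 0.41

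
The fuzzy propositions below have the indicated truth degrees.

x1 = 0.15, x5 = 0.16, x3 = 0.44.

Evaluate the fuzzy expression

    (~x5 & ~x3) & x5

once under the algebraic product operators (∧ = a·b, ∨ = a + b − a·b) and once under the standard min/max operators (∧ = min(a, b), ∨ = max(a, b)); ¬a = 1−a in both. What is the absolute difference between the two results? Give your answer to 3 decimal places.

0.085

Under algebraic product:
  ~x5 = 1 − 0.1600 = 0.8400
  ~x3 = 1 − 0.4400 = 0.5600
  ~x5 & ~x3 = a·b on (0.8400, 0.5600) = 0.4704
  (~x5 & ~x3) & x5 = a·b on (0.4704, 0.1600) = 0.0753
  → value = 0.0753
Under standard min/max:
  ~x5 = 1 − 0.16 = 0.84
  ~x3 = 1 − 0.44 = 0.56
  ~x5 & ~x3 = min(a, b) on (0.84, 0.56) = 0.56
  (~x5 & ~x3) & x5 = min(a, b) on (0.56, 0.16) = 0.16
  → value = 0.1600
|0.0753 − 0.1600| = 0.085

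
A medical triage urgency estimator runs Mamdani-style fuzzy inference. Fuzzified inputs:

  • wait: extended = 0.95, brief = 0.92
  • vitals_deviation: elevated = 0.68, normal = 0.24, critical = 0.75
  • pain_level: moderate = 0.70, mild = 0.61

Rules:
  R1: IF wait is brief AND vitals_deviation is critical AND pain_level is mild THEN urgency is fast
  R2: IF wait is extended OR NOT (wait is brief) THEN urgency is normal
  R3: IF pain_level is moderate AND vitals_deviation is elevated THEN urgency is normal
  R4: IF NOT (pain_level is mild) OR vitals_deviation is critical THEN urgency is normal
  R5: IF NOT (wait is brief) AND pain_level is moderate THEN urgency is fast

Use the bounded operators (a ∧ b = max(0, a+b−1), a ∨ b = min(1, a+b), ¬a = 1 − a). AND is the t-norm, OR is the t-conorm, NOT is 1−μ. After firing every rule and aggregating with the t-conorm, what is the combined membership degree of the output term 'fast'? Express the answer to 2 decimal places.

0.28

R1: brief=0.92, critical=0.75, mild=0.61; AND[max(0, a+b−1)] → w = 0.28
R2: extended=0.95, ¬brief=1−0.92=0.08; OR[min(1, a+b)] → w = 1.00
R3: moderate=0.70, elevated=0.68; AND[max(0, a+b−1)] → w = 0.38
R4: ¬mild=1−0.61=0.39, critical=0.75; OR[min(1, a+b)] → w = 1.00
R5: ¬brief=1−0.92=0.08, moderate=0.70; AND[max(0, a+b−1)] → w = 0.00
Rules with consequent 'fast': {R1, R5} → strengths 0.28, 0.00
Aggregate via t-conorm [min(1, a+b)]: 0.28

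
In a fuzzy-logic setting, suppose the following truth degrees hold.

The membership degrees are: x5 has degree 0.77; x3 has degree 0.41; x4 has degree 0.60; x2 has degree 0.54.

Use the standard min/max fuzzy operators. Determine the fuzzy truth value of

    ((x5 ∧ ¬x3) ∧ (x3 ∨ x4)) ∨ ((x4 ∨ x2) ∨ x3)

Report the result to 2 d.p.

¬x3 = 1 − 0.41 = 0.59
x5 ∧ ¬x3 = min(a, b) on (0.77, 0.59) = 0.59
x3 ∨ x4 = max(a, b) on (0.41, 0.60) = 0.60
(x5 ∧ ¬x3) ∧ (x3 ∨ x4) = min(a, b) on (0.59, 0.60) = 0.59
x4 ∨ x2 = max(a, b) on (0.60, 0.54) = 0.60
(x4 ∨ x2) ∨ x3 = max(a, b) on (0.60, 0.41) = 0.60
((x5 ∧ ¬x3) ∧ (x3 ∨ x4)) ∨ ((x4 ∨ x2) ∨ x3) = max(a, b) on (0.59, 0.60) = 0.60

0.60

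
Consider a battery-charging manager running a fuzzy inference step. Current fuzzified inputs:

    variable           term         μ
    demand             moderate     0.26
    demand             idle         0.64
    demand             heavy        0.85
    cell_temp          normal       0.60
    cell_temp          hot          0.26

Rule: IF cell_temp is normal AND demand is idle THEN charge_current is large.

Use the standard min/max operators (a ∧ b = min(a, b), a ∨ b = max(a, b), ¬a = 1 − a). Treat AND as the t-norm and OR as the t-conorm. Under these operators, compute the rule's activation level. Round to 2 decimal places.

firing strength: normal=0.60, idle=0.64; AND[min(a, b)] → w = 0.60

0.60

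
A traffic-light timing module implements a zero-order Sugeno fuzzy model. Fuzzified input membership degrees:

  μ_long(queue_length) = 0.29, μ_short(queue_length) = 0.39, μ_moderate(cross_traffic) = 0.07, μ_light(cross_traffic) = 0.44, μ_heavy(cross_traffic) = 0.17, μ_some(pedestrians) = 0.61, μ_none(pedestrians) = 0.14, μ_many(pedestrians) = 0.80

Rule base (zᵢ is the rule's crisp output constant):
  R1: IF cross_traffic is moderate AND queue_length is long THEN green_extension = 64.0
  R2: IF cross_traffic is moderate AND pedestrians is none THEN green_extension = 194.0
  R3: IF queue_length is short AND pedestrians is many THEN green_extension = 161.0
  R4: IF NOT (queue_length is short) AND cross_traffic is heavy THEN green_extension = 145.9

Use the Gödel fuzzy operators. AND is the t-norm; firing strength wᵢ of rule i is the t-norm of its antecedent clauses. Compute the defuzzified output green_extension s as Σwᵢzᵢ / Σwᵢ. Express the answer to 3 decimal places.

150.933

R1 (z=64.0): moderate=0.07, long=0.29; AND[min(a, b)] → w = 0.07
R2 (z=194.0): moderate=0.07, none=0.14; AND[min(a, b)] → w = 0.07
R3 (z=161.0): short=0.39, many=0.80; AND[min(a, b)] → w = 0.39
R4 (z=145.9): ¬short=1−0.39=0.61, heavy=0.17; AND[min(a, b)] → w = 0.17
Weighted average = (0.07·64.0 + 0.07·194.0 + 0.39·161.0 + 0.17·145.9) / (0.07 + 0.07 + 0.39 + 0.17)
  = 105.6530 / 0.7000 = 150.933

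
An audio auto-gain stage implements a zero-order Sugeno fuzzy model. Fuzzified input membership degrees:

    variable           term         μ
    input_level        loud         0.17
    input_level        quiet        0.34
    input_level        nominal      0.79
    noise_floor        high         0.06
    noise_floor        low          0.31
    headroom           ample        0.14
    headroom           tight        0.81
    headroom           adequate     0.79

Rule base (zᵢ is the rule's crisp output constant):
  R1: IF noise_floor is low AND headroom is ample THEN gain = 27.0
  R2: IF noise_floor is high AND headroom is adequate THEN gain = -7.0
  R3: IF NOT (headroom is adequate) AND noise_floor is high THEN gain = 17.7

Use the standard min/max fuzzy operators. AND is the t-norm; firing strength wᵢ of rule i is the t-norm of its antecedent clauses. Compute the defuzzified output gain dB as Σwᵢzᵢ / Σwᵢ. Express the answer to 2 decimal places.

R1 (z=27.0): low=0.31, ample=0.14; AND[min(a, b)] → w = 0.14
R2 (z=-7.0): high=0.06, adequate=0.79; AND[min(a, b)] → w = 0.06
R3 (z=17.7): ¬adequate=1−0.79=0.21, high=0.06; AND[min(a, b)] → w = 0.06
Weighted average = (0.14·27.0 + 0.06·-7.0 + 0.06·17.7) / (0.14 + 0.06 + 0.06)
  = 4.4220 / 0.2600 = 17.01

17.01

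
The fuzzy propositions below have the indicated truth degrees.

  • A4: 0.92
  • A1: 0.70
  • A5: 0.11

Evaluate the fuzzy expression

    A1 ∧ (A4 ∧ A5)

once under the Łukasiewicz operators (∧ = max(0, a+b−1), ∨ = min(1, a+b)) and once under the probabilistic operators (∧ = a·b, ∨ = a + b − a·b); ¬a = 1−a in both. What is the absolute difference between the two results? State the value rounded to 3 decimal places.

0.071

Under Łukasiewicz:
  A4 ∧ A5 = max(0, a+b−1) on (0.92, 0.11) = 0.03
  A1 ∧ (A4 ∧ A5) = max(0, a+b−1) on (0.70, 0.03) = 0.00
  → value = 0.0000
Under probabilistic:
  A4 ∧ A5 = a·b on (0.9200, 0.1100) = 0.1012
  A1 ∧ (A4 ∧ A5) = a·b on (0.7000, 0.1012) = 0.0708
  → value = 0.0708
|0.0000 − 0.0708| = 0.071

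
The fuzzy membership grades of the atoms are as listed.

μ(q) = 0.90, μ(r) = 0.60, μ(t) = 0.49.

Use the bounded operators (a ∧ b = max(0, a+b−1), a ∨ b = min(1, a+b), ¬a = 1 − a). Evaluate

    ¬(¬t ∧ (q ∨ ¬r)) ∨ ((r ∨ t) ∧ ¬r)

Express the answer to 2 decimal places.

¬t = 1 − 0.49 = 0.51
¬r = 1 − 0.60 = 0.40
q ∨ ¬r = min(1, a+b) on (0.90, 0.40) = 1.00
¬t ∧ (q ∨ ¬r) = max(0, a+b−1) on (0.51, 1.00) = 0.51
¬(¬t ∧ (q ∨ ¬r)) = 1 − 0.51 = 0.49
r ∨ t = min(1, a+b) on (0.60, 0.49) = 1.00
¬r = 1 − 0.60 = 0.40
(r ∨ t) ∧ ¬r = max(0, a+b−1) on (1.00, 0.40) = 0.40
¬(¬t ∧ (q ∨ ¬r)) ∨ ((r ∨ t) ∧ ¬r) = min(1, a+b) on (0.49, 0.40) = 0.89

0.89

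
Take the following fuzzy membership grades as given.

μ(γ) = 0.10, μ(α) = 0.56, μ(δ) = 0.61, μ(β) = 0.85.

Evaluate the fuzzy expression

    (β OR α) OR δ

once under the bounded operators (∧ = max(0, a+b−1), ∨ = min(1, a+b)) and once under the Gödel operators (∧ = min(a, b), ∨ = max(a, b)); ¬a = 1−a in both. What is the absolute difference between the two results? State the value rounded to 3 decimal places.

Under bounded:
  β OR α = min(1, a+b) on (0.85, 0.56) = 1.00
  (β OR α) OR δ = min(1, a+b) on (1.00, 0.61) = 1.00
  → value = 1.0000
Under Gödel:
  β OR α = max(a, b) on (0.85, 0.56) = 0.85
  (β OR α) OR δ = max(a, b) on (0.85, 0.61) = 0.85
  → value = 0.8500
|1.0000 − 0.8500| = 0.150

0.150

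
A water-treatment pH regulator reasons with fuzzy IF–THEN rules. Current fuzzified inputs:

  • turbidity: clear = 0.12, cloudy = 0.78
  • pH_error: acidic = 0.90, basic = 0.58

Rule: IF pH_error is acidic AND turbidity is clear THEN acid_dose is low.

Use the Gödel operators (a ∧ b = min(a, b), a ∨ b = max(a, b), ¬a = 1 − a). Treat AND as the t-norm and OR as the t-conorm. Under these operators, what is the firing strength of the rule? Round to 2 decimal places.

0.12

firing strength: acidic=0.90, clear=0.12; AND[min(a, b)] → w = 0.12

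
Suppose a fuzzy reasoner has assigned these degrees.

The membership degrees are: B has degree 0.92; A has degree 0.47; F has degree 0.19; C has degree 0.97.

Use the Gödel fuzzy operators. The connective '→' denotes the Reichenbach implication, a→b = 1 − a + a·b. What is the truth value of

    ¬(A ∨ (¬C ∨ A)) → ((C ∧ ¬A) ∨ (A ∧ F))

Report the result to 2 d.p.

0.75

¬C = 1 − 0.97 = 0.03
¬C ∨ A = max(a, b) on (0.03, 0.47) = 0.47
A ∨ (¬C ∨ A) = max(a, b) on (0.47, 0.47) = 0.47
¬(A ∨ (¬C ∨ A)) = 1 − 0.47 = 0.53
¬A = 1 − 0.47 = 0.53
C ∧ ¬A = min(a, b) on (0.97, 0.53) = 0.53
A ∧ F = min(a, b) on (0.47, 0.19) = 0.19
(C ∧ ¬A) ∨ (A ∧ F) = max(a, b) on (0.53, 0.19) = 0.53
¬(A ∨ (¬C ∨ A)) → ((C ∧ ¬A) ∨ (A ∧ F))  [Reichenbach: 1 − a + a·b] with a=0.53, b=0.53 → 0.75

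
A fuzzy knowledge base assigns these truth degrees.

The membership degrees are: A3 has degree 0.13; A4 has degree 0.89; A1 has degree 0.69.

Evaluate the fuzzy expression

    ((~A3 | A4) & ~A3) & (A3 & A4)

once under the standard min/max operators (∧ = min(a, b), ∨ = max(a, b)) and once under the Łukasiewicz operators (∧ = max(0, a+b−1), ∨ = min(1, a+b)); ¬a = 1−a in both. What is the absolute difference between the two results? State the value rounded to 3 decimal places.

Under standard min/max:
  ~A3 = 1 − 0.13 = 0.87
  ~A3 | A4 = max(a, b) on (0.87, 0.89) = 0.89
  ~A3 = 1 − 0.13 = 0.87
  (~A3 | A4) & ~A3 = min(a, b) on (0.89, 0.87) = 0.87
  A3 & A4 = min(a, b) on (0.13, 0.89) = 0.13
  ((~A3 | A4) & ~A3) & (A3 & A4) = min(a, b) on (0.87, 0.13) = 0.13
  → value = 0.1300
Under Łukasiewicz:
  ~A3 = 1 − 0.13 = 0.87
  ~A3 | A4 = min(1, a+b) on (0.87, 0.89) = 1.00
  ~A3 = 1 − 0.13 = 0.87
  (~A3 | A4) & ~A3 = max(0, a+b−1) on (1.00, 0.87) = 0.87
  A3 & A4 = max(0, a+b−1) on (0.13, 0.89) = 0.02
  ((~A3 | A4) & ~A3) & (A3 & A4) = max(0, a+b−1) on (0.87, 0.02) = 0.00
  → value = 0.0000
|0.1300 − 0.0000| = 0.130

0.130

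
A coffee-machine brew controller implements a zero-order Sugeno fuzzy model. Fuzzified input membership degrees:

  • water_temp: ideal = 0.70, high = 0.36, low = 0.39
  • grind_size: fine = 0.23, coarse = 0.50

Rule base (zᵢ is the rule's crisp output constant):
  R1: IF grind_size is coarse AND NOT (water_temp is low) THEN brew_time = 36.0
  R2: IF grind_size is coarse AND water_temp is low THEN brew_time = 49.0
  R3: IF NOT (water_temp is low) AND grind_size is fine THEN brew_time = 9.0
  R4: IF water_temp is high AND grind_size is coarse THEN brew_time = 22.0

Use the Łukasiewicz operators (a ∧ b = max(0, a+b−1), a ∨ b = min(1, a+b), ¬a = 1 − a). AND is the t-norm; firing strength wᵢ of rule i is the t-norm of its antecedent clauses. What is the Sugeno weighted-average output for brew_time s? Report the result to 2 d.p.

R1 (z=36.0): coarse=0.50, ¬low=1−0.39=0.61; AND[max(0, a+b−1)] → w = 0.11
R2 (z=49.0): coarse=0.50, low=0.39; AND[max(0, a+b−1)] → w = 0.00
R3 (z=9.0): ¬low=1−0.39=0.61, fine=0.23; AND[max(0, a+b−1)] → w = 0.00
R4 (z=22.0): high=0.36, coarse=0.50; AND[max(0, a+b−1)] → w = 0.00
Weighted average = (0.11·36.0 + 0.00·49.0 + 0.00·9.0 + 0.00·22.0) / (0.11 + 0.00 + 0.00 + 0.00)
  = 3.9600 / 0.1100 = 36.00

36.00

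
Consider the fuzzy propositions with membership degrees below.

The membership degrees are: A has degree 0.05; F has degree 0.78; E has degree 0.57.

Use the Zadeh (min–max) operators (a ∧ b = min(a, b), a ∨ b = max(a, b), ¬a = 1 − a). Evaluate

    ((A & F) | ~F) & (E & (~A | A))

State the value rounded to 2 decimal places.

A & F = min(a, b) on (0.05, 0.78) = 0.05
~F = 1 − 0.78 = 0.22
(A & F) | ~F = max(a, b) on (0.05, 0.22) = 0.22
~A = 1 − 0.05 = 0.95
~A | A = max(a, b) on (0.95, 0.05) = 0.95
E & (~A | A) = min(a, b) on (0.57, 0.95) = 0.57
((A & F) | ~F) & (E & (~A | A)) = min(a, b) on (0.22, 0.57) = 0.22

0.22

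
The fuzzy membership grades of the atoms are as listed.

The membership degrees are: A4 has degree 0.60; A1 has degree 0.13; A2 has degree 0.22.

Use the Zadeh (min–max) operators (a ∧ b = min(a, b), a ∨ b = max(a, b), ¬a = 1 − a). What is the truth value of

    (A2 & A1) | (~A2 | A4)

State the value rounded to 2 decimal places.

0.78

A2 & A1 = min(a, b) on (0.22, 0.13) = 0.13
~A2 = 1 − 0.22 = 0.78
~A2 | A4 = max(a, b) on (0.78, 0.60) = 0.78
(A2 & A1) | (~A2 | A4) = max(a, b) on (0.13, 0.78) = 0.78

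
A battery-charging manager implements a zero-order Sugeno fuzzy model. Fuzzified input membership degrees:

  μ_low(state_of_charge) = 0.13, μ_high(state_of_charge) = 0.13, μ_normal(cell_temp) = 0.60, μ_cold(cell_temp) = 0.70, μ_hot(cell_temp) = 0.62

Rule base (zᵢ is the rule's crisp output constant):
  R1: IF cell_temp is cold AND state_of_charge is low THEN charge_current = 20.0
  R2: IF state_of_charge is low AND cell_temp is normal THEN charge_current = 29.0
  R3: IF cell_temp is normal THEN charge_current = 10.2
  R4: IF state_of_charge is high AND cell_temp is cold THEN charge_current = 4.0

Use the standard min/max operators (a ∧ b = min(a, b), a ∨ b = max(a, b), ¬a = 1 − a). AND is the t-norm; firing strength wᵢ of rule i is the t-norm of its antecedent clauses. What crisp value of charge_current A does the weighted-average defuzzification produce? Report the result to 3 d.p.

R1 (z=20.0): cold=0.70, low=0.13; AND[min(a, b)] → w = 0.13
R2 (z=29.0): low=0.13, normal=0.60; AND[min(a, b)] → w = 0.13
R3 (z=10.2): normal=0.60 → w = 0.60
R4 (z=4.0): high=0.13, cold=0.70; AND[min(a, b)] → w = 0.13
Weighted average = (0.13·20.0 + 0.13·29.0 + 0.60·10.2 + 0.13·4.0) / (0.13 + 0.13 + 0.60 + 0.13)
  = 13.0100 / 0.9900 = 13.141

13.141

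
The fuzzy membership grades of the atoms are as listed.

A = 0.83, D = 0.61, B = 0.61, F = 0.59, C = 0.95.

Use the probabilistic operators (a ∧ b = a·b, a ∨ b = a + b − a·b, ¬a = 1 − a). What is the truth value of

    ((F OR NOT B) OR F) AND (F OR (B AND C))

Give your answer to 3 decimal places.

0.743

NOT B = 1 − 0.6100 = 0.3900
F OR NOT B = a + b − a·b on (0.5900, 0.3900) = 0.7499
(F OR NOT B) OR F = a + b − a·b on (0.7499, 0.5900) = 0.8975
B AND C = a·b on (0.6100, 0.9500) = 0.5795
F OR (B AND C) = a + b − a·b on (0.5900, 0.5795) = 0.8276
((F OR NOT B) OR F) AND (F OR (B AND C)) = a·b on (0.8975, 0.8276) = 0.7427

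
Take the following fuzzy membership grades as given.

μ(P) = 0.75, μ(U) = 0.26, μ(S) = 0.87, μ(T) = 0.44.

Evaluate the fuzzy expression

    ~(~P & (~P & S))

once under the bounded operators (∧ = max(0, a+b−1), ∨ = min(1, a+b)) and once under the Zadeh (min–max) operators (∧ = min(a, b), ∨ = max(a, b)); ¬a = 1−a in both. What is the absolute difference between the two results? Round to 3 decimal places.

Under bounded:
  ~P = 1 − 0.75 = 0.25
  ~P = 1 − 0.75 = 0.25
  ~P & S = max(0, a+b−1) on (0.25, 0.87) = 0.12
  ~P & (~P & S) = max(0, a+b−1) on (0.25, 0.12) = 0.00
  ~(~P & (~P & S)) = 1 − 0.00 = 1.00
  → value = 1.0000
Under Zadeh (min–max):
  ~P = 1 − 0.75 = 0.25
  ~P = 1 − 0.75 = 0.25
  ~P & S = min(a, b) on (0.25, 0.87) = 0.25
  ~P & (~P & S) = min(a, b) on (0.25, 0.25) = 0.25
  ~(~P & (~P & S)) = 1 − 0.25 = 0.75
  → value = 0.7500
|1.0000 − 0.7500| = 0.250

0.250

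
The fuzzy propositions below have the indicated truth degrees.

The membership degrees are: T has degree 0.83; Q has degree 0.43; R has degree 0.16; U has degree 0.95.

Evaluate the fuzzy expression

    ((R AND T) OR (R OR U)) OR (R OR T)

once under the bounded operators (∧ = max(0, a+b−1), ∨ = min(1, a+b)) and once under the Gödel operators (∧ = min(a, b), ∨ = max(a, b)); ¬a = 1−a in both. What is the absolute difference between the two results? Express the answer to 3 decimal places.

0.050

Under bounded:
  R AND T = max(0, a+b−1) on (0.16, 0.83) = 0.00
  R OR U = min(1, a+b) on (0.16, 0.95) = 1.00
  (R AND T) OR (R OR U) = min(1, a+b) on (0.00, 1.00) = 1.00
  R OR T = min(1, a+b) on (0.16, 0.83) = 0.99
  ((R AND T) OR (R OR U)) OR (R OR T) = min(1, a+b) on (1.00, 0.99) = 1.00
  → value = 1.0000
Under Gödel:
  R AND T = min(a, b) on (0.16, 0.83) = 0.16
  R OR U = max(a, b) on (0.16, 0.95) = 0.95
  (R AND T) OR (R OR U) = max(a, b) on (0.16, 0.95) = 0.95
  R OR T = max(a, b) on (0.16, 0.83) = 0.83
  ((R AND T) OR (R OR U)) OR (R OR T) = max(a, b) on (0.95, 0.83) = 0.95
  → value = 0.9500
|1.0000 − 0.9500| = 0.050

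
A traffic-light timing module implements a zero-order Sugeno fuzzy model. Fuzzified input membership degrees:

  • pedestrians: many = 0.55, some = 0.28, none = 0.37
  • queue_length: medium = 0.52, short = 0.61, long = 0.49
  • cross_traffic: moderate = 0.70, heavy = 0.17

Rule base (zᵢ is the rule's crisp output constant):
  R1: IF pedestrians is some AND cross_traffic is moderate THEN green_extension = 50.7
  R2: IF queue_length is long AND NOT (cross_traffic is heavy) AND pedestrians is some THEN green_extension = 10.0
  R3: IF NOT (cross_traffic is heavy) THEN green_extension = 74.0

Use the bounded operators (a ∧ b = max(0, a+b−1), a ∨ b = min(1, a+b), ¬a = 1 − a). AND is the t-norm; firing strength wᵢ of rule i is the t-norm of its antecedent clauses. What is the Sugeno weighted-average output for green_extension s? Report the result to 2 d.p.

R1 (z=50.7): some=0.28, moderate=0.70; AND[max(0, a+b−1)] → w = 0.00
R2 (z=10.0): long=0.49, ¬heavy=1−0.17=0.83, some=0.28; AND[max(0, a+b−1)] → w = 0.00
R3 (z=74.0): ¬heavy=1−0.17=0.83 → w = 0.83
Weighted average = (0.00·50.7 + 0.00·10.0 + 0.83·74.0) / (0.00 + 0.00 + 0.83)
  = 61.4200 / 0.8300 = 74.00

74.00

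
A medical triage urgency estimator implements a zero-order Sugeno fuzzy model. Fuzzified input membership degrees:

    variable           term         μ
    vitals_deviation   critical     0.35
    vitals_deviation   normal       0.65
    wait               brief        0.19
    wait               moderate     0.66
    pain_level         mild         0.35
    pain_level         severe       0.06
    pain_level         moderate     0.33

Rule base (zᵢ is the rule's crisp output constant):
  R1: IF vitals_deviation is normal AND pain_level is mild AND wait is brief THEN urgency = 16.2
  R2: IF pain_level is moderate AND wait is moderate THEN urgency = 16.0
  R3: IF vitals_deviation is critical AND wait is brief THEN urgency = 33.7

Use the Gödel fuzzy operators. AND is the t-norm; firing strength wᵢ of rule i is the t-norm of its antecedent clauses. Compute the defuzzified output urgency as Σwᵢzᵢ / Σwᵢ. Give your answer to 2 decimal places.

R1 (z=16.2): normal=0.65, mild=0.35, brief=0.19; AND[min(a, b)] → w = 0.19
R2 (z=16.0): moderate=0.33, moderate=0.66; AND[min(a, b)] → w = 0.33
R3 (z=33.7): critical=0.35, brief=0.19; AND[min(a, b)] → w = 0.19
Weighted average = (0.19·16.2 + 0.33·16.0 + 0.19·33.7) / (0.19 + 0.33 + 0.19)
  = 14.7610 / 0.7100 = 20.79

20.79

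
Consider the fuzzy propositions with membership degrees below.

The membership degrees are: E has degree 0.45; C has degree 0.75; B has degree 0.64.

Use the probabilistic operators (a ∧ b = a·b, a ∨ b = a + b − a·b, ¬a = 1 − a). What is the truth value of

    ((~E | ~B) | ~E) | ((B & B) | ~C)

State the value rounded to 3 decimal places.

~E = 1 − 0.4500 = 0.5500
~B = 1 − 0.6400 = 0.3600
~E | ~B = a + b − a·b on (0.5500, 0.3600) = 0.7120
~E = 1 − 0.4500 = 0.5500
(~E | ~B) | ~E = a + b − a·b on (0.7120, 0.5500) = 0.8704
B & B = a·b on (0.6400, 0.6400) = 0.4096
~C = 1 − 0.7500 = 0.2500
(B & B) | ~C = a + b − a·b on (0.4096, 0.2500) = 0.5572
((~E | ~B) | ~E) | ((B & B) | ~C) = a + b − a·b on (0.8704, 0.5572) = 0.9426

0.943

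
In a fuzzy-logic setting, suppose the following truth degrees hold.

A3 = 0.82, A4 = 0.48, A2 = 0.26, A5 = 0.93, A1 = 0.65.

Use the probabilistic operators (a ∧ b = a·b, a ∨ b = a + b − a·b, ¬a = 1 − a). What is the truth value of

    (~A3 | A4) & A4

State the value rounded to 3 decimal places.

~A3 = 1 − 0.8200 = 0.1800
~A3 | A4 = a + b − a·b on (0.1800, 0.4800) = 0.5736
(~A3 | A4) & A4 = a·b on (0.5736, 0.4800) = 0.2753

0.275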